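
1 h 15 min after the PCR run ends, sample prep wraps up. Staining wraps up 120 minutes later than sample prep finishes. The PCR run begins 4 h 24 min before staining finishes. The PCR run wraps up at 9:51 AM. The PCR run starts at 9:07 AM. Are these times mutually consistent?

Sample prep ends at 9:51 AM + 75 min = 11:06 AM.
Staining ends at 11:06 AM + 120 min = 1:06 PM.
The PCR run starts at 1:06 PM − 264 min = 8:42 AM.
But the PCR run is also said to start at 9:07 AM — a 25-minute conflict.

No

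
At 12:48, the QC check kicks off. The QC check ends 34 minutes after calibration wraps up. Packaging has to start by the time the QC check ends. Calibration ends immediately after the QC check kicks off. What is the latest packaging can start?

13:22

Calibration ends at 12:48.
The QC check ends at 12:48 + 34 min = 13:22.
Packaging is bounded by the QC check, so the latest it can start is 13:22.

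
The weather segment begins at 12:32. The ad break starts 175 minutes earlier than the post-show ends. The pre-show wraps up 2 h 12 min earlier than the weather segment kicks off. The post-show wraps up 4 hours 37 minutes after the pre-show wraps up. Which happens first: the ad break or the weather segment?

The pre-show ends at 12:32 − 132 min = 10:20.
The post-show ends at 10:20 + 277 min = 14:57.
The ad break starts at 14:57 − 175 min = 12:02.
The ad break starts at 12:02 and the weather segment starts at 12:32, so the ad break is first.

the ad break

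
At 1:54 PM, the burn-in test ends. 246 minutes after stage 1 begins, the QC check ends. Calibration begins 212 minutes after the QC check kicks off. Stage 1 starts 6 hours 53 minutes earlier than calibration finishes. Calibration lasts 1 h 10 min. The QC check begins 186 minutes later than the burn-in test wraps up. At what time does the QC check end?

The QC check starts at 1:54 PM + 186 min = 5:00 PM.
Calibration starts at 5:00 PM + 212 min = 8:32 PM.
Calibration ends at 8:32 PM + 70 min = 9:42 PM.
Stage 1 starts at 9:42 PM − 413 min = 2:49 PM.
The QC check ends at 2:49 PM + 246 min = 6:55 PM.

6:55 PM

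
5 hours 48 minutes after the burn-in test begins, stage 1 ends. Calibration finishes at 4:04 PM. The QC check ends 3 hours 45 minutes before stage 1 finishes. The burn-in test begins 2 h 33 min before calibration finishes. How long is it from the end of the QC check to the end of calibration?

The burn-in test starts at 4:04 PM − 153 min = 1:31 PM.
Stage 1 ends at 1:31 PM + 348 min = 7:19 PM.
The QC check ends at 7:19 PM − 225 min = 3:34 PM.
From 3:34 PM to 4:04 PM is 0.5 hours.

0.5 hours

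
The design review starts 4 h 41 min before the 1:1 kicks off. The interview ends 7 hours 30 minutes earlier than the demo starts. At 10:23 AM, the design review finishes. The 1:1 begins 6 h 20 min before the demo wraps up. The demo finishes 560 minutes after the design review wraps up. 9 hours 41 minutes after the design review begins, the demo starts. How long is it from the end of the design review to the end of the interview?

0.5 hours

The demo ends at 10:23 AM + 560 min = 7:43 PM.
The 1:1 starts at 7:43 PM − 380 min = 1:23 PM.
The design review starts at 1:23 PM − 281 min = 8:42 AM.
The demo starts at 8:42 AM + 581 min = 6:23 PM.
The interview ends at 6:23 PM − 450 min = 10:53 AM.
From 10:23 AM to 10:53 AM is 0.5 hours.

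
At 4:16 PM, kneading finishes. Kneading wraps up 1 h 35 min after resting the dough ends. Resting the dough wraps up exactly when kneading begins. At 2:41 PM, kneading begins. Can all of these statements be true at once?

Yes

Resting the dough ends at 2:41 PM.
Kneading ends at 2:41 PM + 95 min = 4:16 PM.
That matches the stated 4:16 PM, so the schedule is consistent.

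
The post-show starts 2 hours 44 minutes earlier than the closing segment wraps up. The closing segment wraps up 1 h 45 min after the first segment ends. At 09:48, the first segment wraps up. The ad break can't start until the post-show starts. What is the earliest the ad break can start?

The closing segment ends at 09:48 + 105 min = 11:33.
The post-show starts at 11:33 − 164 min = 08:49.
The ad break is bounded by the post-show, so the earliest it can start is 08:49.

08:49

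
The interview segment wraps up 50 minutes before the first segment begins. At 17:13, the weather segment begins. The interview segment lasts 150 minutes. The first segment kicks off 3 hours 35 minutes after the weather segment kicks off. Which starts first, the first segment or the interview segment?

The first segment starts at 17:13 + 215 min = 20:48.
The interview segment ends at 20:48 − 50 min = 19:58.
The interview segment starts at 19:58 − 150 min = 17:28.
The first segment starts at 20:48 and the interview segment starts at 17:28, so the interview segment is first.

the interview segment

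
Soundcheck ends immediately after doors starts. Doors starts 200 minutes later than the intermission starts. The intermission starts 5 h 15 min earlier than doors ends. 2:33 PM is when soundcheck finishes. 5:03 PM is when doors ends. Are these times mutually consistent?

The intermission starts at 5:03 PM − 315 min = 11:48 AM.
Doors starts at 11:48 AM + 200 min = 3:08 PM.
So soundcheck ends at 3:08 PM.
But soundcheck is also said to end at 2:33 PM — a 35-minute conflict.

No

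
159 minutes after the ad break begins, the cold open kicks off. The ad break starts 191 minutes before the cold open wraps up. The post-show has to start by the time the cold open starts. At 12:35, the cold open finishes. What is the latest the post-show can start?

12:03

The ad break starts at 12:35 − 191 min = 09:24.
The cold open starts at 09:24 + 159 min = 12:03.
The post-show is bounded by the cold open, so the latest it can start is 12:03.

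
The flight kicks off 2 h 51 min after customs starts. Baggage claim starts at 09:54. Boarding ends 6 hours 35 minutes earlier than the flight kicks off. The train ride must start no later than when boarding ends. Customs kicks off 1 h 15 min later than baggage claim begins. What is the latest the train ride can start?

Customs starts at 09:54 + 75 min = 11:09.
The flight starts at 11:09 + 171 min = 14:00.
Boarding ends at 14:00 − 395 min = 07:25.
The train ride is bounded by boarding, so the latest it can start is 07:25.

07:25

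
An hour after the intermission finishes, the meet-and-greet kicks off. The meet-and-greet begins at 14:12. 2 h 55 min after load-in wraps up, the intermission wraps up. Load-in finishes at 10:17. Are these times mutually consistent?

The intermission ends at 10:17 + 175 min = 13:12.
The meet-and-greet starts at 13:12 + 60 min = 14:12.
That matches the stated 14:12, so the schedule is consistent.

Yes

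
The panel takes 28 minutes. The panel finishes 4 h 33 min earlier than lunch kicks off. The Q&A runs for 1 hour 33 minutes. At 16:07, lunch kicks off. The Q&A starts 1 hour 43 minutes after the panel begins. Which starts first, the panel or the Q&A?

The panel ends at 16:07 − 273 min = 11:34.
The panel starts at 11:34 − 28 min = 11:06.
The Q&A starts at 11:06 + 103 min = 12:49.
The panel starts at 11:06 and the Q&A starts at 12:49, so the panel is first.

the panel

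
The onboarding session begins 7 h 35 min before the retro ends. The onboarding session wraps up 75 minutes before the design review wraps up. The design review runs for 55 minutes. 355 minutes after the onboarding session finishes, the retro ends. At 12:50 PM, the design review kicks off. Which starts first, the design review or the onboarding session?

the onboarding session

The design review ends at 12:50 PM + 55 min = 1:45 PM.
The onboarding session ends at 1:45 PM − 75 min = 12:30 PM.
The retro ends at 12:30 PM + 355 min = 6:25 PM.
The onboarding session starts at 6:25 PM − 455 min = 10:50 AM.
The design review starts at 12:50 PM and the onboarding session starts at 10:50 AM, so the onboarding session is first.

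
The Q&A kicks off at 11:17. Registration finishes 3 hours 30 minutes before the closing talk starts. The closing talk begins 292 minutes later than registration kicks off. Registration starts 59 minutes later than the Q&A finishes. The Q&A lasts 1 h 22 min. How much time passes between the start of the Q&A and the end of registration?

The Q&A ends at 11:17 + 82 min = 12:39.
Registration starts at 12:39 + 59 min = 13:38.
The closing talk starts at 13:38 + 292 min = 18:30.
Registration ends at 18:30 − 210 min = 15:00.
From 11:17 to 15:00 is 223 minutes.

223 minutes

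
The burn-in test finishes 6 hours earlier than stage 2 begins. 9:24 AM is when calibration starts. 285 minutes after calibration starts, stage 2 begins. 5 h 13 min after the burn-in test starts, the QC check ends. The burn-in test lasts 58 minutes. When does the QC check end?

12:24 PM

Stage 2 starts at 9:24 AM + 285 min = 2:09 PM.
The burn-in test ends at 2:09 PM − 360 min = 8:09 AM.
The burn-in test starts at 8:09 AM − 58 min = 7:11 AM.
The QC check ends at 7:11 AM + 313 min = 12:24 PM.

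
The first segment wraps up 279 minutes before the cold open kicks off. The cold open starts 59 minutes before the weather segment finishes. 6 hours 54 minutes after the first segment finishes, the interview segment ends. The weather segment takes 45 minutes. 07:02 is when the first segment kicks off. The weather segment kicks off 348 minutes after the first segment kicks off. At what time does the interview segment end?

The weather segment starts at 07:02 + 348 min = 12:50.
The weather segment ends at 12:50 + 45 min = 13:35.
The cold open starts at 13:35 − 59 min = 12:36.
The first segment ends at 12:36 − 279 min = 07:57.
The interview segment ends at 07:57 + 414 min = 14:51.

14:51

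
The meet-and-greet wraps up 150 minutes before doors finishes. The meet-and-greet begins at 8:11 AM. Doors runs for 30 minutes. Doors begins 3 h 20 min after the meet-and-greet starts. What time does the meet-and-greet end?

9:31 AM

Doors starts at 8:11 AM + 200 min = 11:31 AM.
Doors ends at 11:31 AM + 30 min = 12:01 PM.
The meet-and-greet ends at 12:01 PM − 150 min = 9:31 AM.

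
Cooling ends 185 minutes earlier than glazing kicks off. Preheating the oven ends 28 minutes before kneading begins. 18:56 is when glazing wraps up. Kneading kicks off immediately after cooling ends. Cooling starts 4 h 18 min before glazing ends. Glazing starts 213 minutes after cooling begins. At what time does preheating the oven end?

14:38

Cooling starts at 18:56 − 258 min = 14:38.
Glazing starts at 14:38 + 213 min = 18:11.
Cooling ends at 18:11 − 185 min = 15:06.
So kneading starts at 15:06.
Preheating the oven ends at 15:06 − 28 min = 14:38.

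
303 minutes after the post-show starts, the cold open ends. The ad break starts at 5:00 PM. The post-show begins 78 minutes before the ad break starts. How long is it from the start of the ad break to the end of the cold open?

The post-show starts at 5:00 PM − 78 min = 3:42 PM.
The cold open ends at 3:42 PM + 303 min = 8:45 PM.
From 5:00 PM to 8:45 PM is 225 minutes.

225 minutes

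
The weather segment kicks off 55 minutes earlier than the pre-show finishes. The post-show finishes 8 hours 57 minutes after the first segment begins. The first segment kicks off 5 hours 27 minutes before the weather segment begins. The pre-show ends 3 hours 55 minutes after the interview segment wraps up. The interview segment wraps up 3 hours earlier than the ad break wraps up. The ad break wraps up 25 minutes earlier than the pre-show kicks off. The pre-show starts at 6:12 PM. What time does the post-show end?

The ad break ends at 6:12 PM − 25 min = 5:47 PM.
The interview segment ends at 5:47 PM − 180 min = 2:47 PM.
The pre-show ends at 2:47 PM + 235 min = 6:42 PM.
The weather segment starts at 6:42 PM − 55 min = 5:47 PM.
The first segment starts at 5:47 PM − 327 min = 12:20 PM.
The post-show ends at 12:20 PM + 537 min = 9:17 PM.

9:17 PM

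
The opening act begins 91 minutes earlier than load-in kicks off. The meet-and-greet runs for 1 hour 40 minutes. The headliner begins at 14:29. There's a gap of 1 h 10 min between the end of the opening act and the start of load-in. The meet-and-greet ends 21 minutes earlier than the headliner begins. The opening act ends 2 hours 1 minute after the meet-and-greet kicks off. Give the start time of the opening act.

14:08

The meet-and-greet ends at 14:29 − 21 min = 14:08.
The meet-and-greet starts at 14:08 − 100 min = 12:28.
The opening act ends at 12:28 + 121 min = 14:29.
Load-in starts at 14:29 + 70 min = 15:39.
The opening act starts at 15:39 − 91 min = 14:08.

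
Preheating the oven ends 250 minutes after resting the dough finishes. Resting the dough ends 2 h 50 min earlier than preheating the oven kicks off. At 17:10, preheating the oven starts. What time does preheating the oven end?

18:30

Resting the dough ends at 17:10 − 170 min = 14:20.
Preheating the oven ends at 14:20 + 250 min = 18:30.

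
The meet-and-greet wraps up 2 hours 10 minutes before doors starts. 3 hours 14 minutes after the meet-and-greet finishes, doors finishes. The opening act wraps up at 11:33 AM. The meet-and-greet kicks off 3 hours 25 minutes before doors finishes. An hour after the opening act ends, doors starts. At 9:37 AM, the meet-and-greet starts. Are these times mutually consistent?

Doors starts at 11:33 AM + 60 min = 12:33 PM.
The meet-and-greet ends at 12:33 PM − 130 min = 10:23 AM.
Doors ends at 10:23 AM + 194 min = 1:37 PM.
The meet-and-greet starts at 1:37 PM − 205 min = 10:12 AM.
But the meet-and-greet is also said to start at 9:37 AM — a 35-minute conflict.

No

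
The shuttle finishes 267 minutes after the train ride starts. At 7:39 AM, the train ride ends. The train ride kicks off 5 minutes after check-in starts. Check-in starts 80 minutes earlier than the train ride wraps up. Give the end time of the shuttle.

10:51 AM

Check-in starts at 7:39 AM − 80 min = 6:19 AM.
The train ride starts at 6:19 AM + 5 min = 6:24 AM.
The shuttle ends at 6:24 AM + 267 min = 10:51 AM.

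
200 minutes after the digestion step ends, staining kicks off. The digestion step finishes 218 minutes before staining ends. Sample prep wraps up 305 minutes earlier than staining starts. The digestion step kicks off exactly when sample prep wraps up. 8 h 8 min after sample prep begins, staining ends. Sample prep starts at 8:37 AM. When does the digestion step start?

Staining ends at 8:37 AM + 488 min = 4:45 PM.
The digestion step ends at 4:45 PM − 218 min = 1:07 PM.
Staining starts at 1:07 PM + 200 min = 4:27 PM.
Sample prep ends at 4:27 PM − 305 min = 11:22 AM.
So the digestion step starts at 11:22 AM.

11:22 AM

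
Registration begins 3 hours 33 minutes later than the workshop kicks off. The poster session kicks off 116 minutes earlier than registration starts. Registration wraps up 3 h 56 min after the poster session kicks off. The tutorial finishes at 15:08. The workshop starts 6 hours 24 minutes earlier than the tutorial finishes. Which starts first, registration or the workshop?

The workshop starts at 15:08 − 384 min = 08:44.
Registration starts at 08:44 + 213 min = 12:17.
Registration starts at 12:17 and the workshop starts at 08:44, so the workshop is first.

the workshop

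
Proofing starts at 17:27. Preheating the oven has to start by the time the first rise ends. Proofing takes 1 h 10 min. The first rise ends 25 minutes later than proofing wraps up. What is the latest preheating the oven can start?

Proofing ends at 17:27 + 70 min = 18:37.
The first rise ends at 18:37 + 25 min = 19:02.
Preheating the oven is bounded by the first rise, so the latest it can start is 19:02.

19:02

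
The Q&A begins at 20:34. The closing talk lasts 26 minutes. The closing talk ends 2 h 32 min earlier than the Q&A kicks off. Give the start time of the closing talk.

17:36

The closing talk ends at 20:34 − 152 min = 18:02.
The closing talk starts at 18:02 − 26 min = 17:36.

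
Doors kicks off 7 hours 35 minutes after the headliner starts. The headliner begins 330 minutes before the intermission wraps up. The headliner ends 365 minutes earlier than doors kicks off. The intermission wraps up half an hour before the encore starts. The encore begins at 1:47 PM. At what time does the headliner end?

The intermission ends at 1:47 PM − 30 min = 1:17 PM.
The headliner starts at 1:17 PM − 330 min = 7:47 AM.
Doors starts at 7:47 AM + 455 min = 3:22 PM.
The headliner ends at 3:22 PM − 365 min = 9:17 AM.

9:17 AM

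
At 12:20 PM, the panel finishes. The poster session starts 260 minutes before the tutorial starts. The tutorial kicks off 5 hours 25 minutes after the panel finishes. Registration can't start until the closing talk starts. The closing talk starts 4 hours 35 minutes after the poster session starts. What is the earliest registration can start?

6:00 PM

The tutorial starts at 12:20 PM + 325 min = 5:45 PM.
The poster session starts at 5:45 PM − 260 min = 1:25 PM.
The closing talk starts at 1:25 PM + 275 min = 6:00 PM.
Registration is bounded by the closing talk, so the earliest it can start is 6:00 PM.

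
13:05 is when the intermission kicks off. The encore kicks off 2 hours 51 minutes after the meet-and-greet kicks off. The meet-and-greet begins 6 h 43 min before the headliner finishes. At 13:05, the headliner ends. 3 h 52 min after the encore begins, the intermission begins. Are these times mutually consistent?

The meet-and-greet starts at 13:05 − 403 min = 06:22.
The encore starts at 06:22 + 171 min = 09:13.
The intermission starts at 09:13 + 232 min = 13:05.
That matches the stated 13:05, so the schedule is consistent.

Yes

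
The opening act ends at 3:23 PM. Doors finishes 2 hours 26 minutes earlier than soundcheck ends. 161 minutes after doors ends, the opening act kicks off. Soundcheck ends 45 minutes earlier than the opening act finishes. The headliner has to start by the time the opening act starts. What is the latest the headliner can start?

Soundcheck ends at 3:23 PM − 45 min = 2:38 PM.
Doors ends at 2:38 PM − 146 min = 12:12 PM.
The opening act starts at 12:12 PM + 161 min = 2:53 PM.
The headliner is bounded by the opening act, so the latest it can start is 2:53 PM.

2:53 PM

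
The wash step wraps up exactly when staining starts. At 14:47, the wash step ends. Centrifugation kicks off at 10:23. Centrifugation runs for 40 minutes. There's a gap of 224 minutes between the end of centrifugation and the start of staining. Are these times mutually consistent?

Yes

Centrifugation ends at 10:23 + 40 min = 11:03.
Staining starts at 11:03 + 224 min = 14:47.
So the wash step ends at 14:47.
That matches the stated 14:47, so the schedule is consistent.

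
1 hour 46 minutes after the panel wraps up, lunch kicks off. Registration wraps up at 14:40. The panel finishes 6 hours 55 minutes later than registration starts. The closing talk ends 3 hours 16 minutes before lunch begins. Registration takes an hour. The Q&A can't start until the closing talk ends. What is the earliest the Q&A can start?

19:05

Registration starts at 14:40 − 60 min = 13:40.
The panel ends at 13:40 + 415 min = 20:35.
Lunch starts at 20:35 + 106 min = 22:21.
The closing talk ends at 22:21 − 196 min = 19:05.
The Q&A is bounded by the closing talk, so the earliest it can start is 19:05.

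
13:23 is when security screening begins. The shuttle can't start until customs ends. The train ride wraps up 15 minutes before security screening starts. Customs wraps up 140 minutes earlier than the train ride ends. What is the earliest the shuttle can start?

The train ride ends at 13:23 − 15 min = 13:08.
Customs ends at 13:08 − 140 min = 10:48.
The shuttle is bounded by customs, so the earliest it can start is 10:48.

10:48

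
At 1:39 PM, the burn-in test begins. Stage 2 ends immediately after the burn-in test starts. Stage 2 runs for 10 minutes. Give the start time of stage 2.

1:29 PM

Stage 2 ends at 1:39 PM.
Stage 2 starts at 1:39 PM − 10 min = 1:29 PM.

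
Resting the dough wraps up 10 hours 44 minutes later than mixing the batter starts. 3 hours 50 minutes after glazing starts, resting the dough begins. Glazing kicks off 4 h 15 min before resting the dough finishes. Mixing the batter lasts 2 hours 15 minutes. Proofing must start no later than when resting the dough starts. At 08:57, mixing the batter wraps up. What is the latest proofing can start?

17:01

Mixing the batter starts at 08:57 − 135 min = 06:42.
Resting the dough ends at 06:42 + 644 min = 17:26.
Glazing starts at 17:26 − 255 min = 13:11.
Resting the dough starts at 13:11 + 230 min = 17:01.
Proofing is bounded by resting the dough, so the latest it can start is 17:01.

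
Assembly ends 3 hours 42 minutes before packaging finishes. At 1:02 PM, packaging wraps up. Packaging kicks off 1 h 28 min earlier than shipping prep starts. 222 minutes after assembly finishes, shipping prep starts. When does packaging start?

Assembly ends at 1:02 PM − 222 min = 9:20 AM.
Shipping prep starts at 9:20 AM + 222 min = 1:02 PM.
Packaging starts at 1:02 PM − 88 min = 11:34 AM.

11:34 AM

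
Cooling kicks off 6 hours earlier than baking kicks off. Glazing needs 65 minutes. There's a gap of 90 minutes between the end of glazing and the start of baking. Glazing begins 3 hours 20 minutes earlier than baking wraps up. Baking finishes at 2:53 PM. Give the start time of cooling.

8:08 AM

Glazing starts at 2:53 PM − 200 min = 11:33 AM.
Glazing ends at 11:33 AM + 65 min = 12:38 PM.
Baking starts at 12:38 PM + 90 min = 2:08 PM.
Cooling starts at 2:08 PM − 360 min = 8:08 AM.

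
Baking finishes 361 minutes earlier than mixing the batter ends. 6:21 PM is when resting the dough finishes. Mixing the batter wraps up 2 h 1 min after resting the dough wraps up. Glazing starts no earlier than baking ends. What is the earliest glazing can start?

2:21 PM

Mixing the batter ends at 6:21 PM + 121 min = 8:22 PM.
Baking ends at 8:22 PM − 361 min = 2:21 PM.
Glazing is bounded by baking, so the earliest it can start is 2:21 PM.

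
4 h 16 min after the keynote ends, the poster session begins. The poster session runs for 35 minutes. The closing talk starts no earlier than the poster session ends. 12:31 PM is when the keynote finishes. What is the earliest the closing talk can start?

The poster session starts at 12:31 PM + 256 min = 4:47 PM.
The poster session ends at 4:47 PM + 35 min = 5:22 PM.
The closing talk is bounded by the poster session, so the earliest it can start is 5:22 PM.

5:22 PM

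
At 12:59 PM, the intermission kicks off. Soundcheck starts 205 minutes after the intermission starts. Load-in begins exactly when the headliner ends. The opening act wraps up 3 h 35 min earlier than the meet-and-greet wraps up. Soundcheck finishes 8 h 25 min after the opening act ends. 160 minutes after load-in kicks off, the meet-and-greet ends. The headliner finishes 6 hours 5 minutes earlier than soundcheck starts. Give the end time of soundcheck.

Soundcheck starts at 12:59 PM + 205 min = 4:24 PM.
The headliner ends at 4:24 PM − 365 min = 10:19 AM.
So load-in starts at 10:19 AM.
The meet-and-greet ends at 10:19 AM + 160 min = 12:59 PM.
The opening act ends at 12:59 PM − 215 min = 9:24 AM.
Soundcheck ends at 9:24 AM + 505 min = 5:49 PM.

5:49 PM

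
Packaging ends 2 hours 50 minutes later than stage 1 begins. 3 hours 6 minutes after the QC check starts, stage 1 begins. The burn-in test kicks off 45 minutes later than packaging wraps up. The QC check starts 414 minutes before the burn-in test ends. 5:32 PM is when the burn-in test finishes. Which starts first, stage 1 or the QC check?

the QC check

The QC check starts at 5:32 PM − 414 min = 10:38 AM.
Stage 1 starts at 10:38 AM + 186 min = 1:44 PM.
Stage 1 starts at 1:44 PM and the QC check starts at 10:38 AM, so the QC check is first.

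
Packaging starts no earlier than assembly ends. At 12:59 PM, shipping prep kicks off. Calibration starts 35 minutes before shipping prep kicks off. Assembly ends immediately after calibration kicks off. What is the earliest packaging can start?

Calibration starts at 12:59 PM − 35 min = 12:24 PM.
So assembly ends at 12:24 PM.
Packaging is bounded by assembly, so the earliest it can start is 12:24 PM.

12:24 PM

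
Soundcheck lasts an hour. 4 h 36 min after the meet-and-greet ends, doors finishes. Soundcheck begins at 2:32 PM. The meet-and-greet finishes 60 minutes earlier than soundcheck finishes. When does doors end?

7:08 PM

Soundcheck ends at 2:32 PM + 60 min = 3:32 PM.
The meet-and-greet ends at 3:32 PM − 60 min = 2:32 PM.
Doors ends at 2:32 PM + 276 min = 7:08 PM.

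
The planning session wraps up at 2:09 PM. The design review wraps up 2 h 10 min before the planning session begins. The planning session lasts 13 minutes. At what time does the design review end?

The planning session starts at 2:09 PM − 13 min = 1:56 PM.
The design review ends at 1:56 PM − 130 min = 11:46 AM.

11:46 AM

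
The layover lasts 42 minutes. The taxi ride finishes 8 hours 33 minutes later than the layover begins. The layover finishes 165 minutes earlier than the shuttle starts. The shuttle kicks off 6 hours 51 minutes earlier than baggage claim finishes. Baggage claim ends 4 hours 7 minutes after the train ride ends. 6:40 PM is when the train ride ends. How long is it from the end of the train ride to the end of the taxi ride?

2 hours 22 minutes

Baggage claim ends at 6:40 PM + 247 min = 10:47 PM.
The shuttle starts at 10:47 PM − 411 min = 3:56 PM.
The layover ends at 3:56 PM − 165 min = 1:11 PM.
The layover starts at 1:11 PM − 42 min = 12:29 PM.
The taxi ride ends at 12:29 PM + 513 min = 9:02 PM.
From 6:40 PM to 9:02 PM is 2 hours 22 minutes.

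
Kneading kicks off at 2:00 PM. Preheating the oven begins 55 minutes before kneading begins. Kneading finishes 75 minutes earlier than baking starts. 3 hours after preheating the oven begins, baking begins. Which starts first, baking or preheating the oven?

Preheating the oven starts at 2:00 PM − 55 min = 1:05 PM.
Baking starts at 1:05 PM + 180 min = 4:05 PM.
Baking starts at 4:05 PM and preheating the oven starts at 1:05 PM, so preheating the oven is first.

preheating the oven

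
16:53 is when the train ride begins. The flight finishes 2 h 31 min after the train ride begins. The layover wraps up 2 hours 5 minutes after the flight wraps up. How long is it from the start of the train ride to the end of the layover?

4 hours 36 minutes

The flight ends at 16:53 + 151 min = 19:24.
The layover ends at 19:24 + 125 min = 21:29.
From 16:53 to 21:29 is 4 hours 36 minutes.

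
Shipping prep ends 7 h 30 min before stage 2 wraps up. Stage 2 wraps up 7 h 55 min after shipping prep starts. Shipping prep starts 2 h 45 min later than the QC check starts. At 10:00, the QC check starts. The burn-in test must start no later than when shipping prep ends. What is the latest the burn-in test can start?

Shipping prep starts at 10:00 + 165 min = 12:45.
Stage 2 ends at 12:45 + 475 min = 20:40.
Shipping prep ends at 20:40 − 450 min = 13:10.
The burn-in test is bounded by shipping prep, so the latest it can start is 13:10.

13:10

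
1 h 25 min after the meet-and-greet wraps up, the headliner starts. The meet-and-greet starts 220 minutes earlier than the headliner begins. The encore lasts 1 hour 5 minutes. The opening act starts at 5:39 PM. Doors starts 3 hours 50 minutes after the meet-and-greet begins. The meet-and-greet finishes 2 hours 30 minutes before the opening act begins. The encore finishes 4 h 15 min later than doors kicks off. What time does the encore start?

The meet-and-greet ends at 5:39 PM − 150 min = 3:09 PM.
The headliner starts at 3:09 PM + 85 min = 4:34 PM.
The meet-and-greet starts at 4:34 PM − 220 min = 12:54 PM.
Doors starts at 12:54 PM + 230 min = 4:44 PM.
The encore ends at 4:44 PM + 255 min = 8:59 PM.
The encore starts at 8:59 PM − 65 min = 7:54 PM.

7:54 PM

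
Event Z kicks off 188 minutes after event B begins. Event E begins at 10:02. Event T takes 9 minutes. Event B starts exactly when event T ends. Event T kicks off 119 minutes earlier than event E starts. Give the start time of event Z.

Event T starts at 10:02 − 119 min = 08:03.
Event T ends at 08:03 + 9 min = 08:12.
So event B starts at 08:12.
Event Z starts at 08:12 + 188 min = 11:20.

11:20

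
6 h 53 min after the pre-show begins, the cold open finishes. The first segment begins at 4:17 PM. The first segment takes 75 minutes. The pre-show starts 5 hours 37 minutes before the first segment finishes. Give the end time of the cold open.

6:48 PM

The first segment ends at 4:17 PM + 75 min = 5:32 PM.
The pre-show starts at 5:32 PM − 337 min = 11:55 AM.
The cold open ends at 11:55 AM + 413 min = 6:48 PM.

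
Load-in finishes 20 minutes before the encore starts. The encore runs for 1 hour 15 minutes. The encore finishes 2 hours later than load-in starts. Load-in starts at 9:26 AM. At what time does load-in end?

The encore ends at 9:26 AM + 120 min = 11:26 AM.
The encore starts at 11:26 AM − 75 min = 10:11 AM.
Load-in ends at 10:11 AM − 20 min = 9:51 AM.

9:51 AM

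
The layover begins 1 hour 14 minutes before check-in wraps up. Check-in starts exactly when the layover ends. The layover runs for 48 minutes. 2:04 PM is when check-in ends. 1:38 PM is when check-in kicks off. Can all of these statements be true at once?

The layover starts at 2:04 PM − 74 min = 12:50 PM.
The layover ends at 12:50 PM + 48 min = 1:38 PM.
So check-in starts at 1:38 PM.
That matches the stated 1:38 PM, so the schedule is consistent.

Yes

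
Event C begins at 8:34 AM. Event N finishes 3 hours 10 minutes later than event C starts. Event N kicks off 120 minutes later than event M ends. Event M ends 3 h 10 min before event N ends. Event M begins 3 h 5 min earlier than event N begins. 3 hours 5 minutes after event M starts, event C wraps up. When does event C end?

Event N ends at 8:34 AM + 190 min = 11:44 AM.
Event M ends at 11:44 AM − 190 min = 8:34 AM.
Event N starts at 8:34 AM + 120 min = 10:34 AM.
Event M starts at 10:34 AM − 185 min = 7:29 AM.
Event C ends at 7:29 AM + 185 min = 10:34 AM.

10:34 AM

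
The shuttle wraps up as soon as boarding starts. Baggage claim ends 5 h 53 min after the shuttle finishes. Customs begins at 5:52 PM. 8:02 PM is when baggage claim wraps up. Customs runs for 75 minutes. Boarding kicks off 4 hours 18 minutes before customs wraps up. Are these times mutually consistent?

Customs ends at 5:52 PM + 75 min = 7:07 PM.
Boarding starts at 7:07 PM − 258 min = 2:49 PM.
So the shuttle ends at 2:49 PM.
Baggage claim ends at 2:49 PM + 353 min = 8:42 PM.
But baggage claim is also said to end at 8:02 PM — a 40-minute conflict.

No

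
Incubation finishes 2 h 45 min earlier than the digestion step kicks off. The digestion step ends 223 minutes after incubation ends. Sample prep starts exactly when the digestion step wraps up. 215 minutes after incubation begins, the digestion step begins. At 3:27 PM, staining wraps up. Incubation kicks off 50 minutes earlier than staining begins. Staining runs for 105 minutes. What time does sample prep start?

Staining starts at 3:27 PM − 105 min = 1:42 PM.
Incubation starts at 1:42 PM − 50 min = 12:52 PM.
The digestion step starts at 12:52 PM + 215 min = 4:27 PM.
Incubation ends at 4:27 PM − 165 min = 1:42 PM.
The digestion step ends at 1:42 PM + 223 min = 5:25 PM.
So sample prep starts at 5:25 PM.

5:25 PM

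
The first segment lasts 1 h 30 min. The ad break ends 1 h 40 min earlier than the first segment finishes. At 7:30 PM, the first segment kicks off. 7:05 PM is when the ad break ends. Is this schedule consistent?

The first segment ends at 7:30 PM + 90 min = 9:00 PM.
The ad break ends at 9:00 PM − 100 min = 7:20 PM.
But the ad break is also said to end at 7:05 PM — a 15-minute conflict.

No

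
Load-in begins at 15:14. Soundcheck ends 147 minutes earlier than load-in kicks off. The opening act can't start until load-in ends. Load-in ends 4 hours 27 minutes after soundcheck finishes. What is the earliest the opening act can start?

Soundcheck ends at 15:14 − 147 min = 12:47.
Load-in ends at 12:47 + 267 min = 17:14.
The opening act is bounded by load-in, so the earliest it can start is 17:14.

17:14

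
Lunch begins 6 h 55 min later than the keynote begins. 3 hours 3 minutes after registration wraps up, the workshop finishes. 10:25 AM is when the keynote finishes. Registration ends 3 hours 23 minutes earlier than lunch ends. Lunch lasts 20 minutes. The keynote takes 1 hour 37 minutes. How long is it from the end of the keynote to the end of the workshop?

5 hours 18 minutes

The keynote starts at 10:25 AM − 97 min = 8:48 AM.
Lunch starts at 8:48 AM + 415 min = 3:43 PM.
Lunch ends at 3:43 PM + 20 min = 4:03 PM.
Registration ends at 4:03 PM − 203 min = 12:40 PM.
The workshop ends at 12:40 PM + 183 min = 3:43 PM.
From 10:25 AM to 3:43 PM is 5 hours 18 minutes.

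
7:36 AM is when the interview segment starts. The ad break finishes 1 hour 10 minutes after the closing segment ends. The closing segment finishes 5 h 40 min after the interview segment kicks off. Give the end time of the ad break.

The closing segment ends at 7:36 AM + 340 min = 1:16 PM.
The ad break ends at 1:16 PM + 70 min = 2:26 PM.

2:26 PM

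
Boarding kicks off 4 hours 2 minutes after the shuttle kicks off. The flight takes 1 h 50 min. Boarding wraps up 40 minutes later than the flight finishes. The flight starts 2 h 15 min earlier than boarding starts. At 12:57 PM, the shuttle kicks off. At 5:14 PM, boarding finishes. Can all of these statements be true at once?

Yes

Boarding starts at 12:57 PM + 242 min = 4:59 PM.
The flight starts at 4:59 PM − 135 min = 2:44 PM.
The flight ends at 2:44 PM + 110 min = 4:34 PM.
Boarding ends at 4:34 PM + 40 min = 5:14 PM.
That matches the stated 5:14 PM, so the schedule is consistent.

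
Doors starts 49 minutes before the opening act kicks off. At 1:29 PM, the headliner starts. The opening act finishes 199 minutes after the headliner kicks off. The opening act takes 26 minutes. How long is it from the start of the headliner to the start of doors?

The opening act ends at 1:29 PM + 199 min = 4:48 PM.
The opening act starts at 4:48 PM − 26 min = 4:22 PM.
Doors starts at 4:22 PM − 49 min = 3:33 PM.
From 1:29 PM to 3:33 PM is 2 h 4 min.

2 h 4 min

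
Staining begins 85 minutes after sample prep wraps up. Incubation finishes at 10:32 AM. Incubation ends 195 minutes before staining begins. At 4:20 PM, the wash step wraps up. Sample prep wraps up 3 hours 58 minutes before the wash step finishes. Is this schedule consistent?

Sample prep ends at 4:20 PM − 238 min = 12:22 PM.
Staining starts at 12:22 PM + 85 min = 1:47 PM.
Incubation ends at 1:47 PM − 195 min = 10:32 AM.
That matches the stated 10:32 AM, so the schedule is consistent.

Yes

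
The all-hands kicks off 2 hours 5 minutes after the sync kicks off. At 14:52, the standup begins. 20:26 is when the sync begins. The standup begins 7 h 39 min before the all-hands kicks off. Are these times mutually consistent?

Yes

The all-hands starts at 20:26 + 125 min = 22:31.
The standup starts at 22:31 − 459 min = 14:52.
That matches the stated 14:52, so the schedule is consistent.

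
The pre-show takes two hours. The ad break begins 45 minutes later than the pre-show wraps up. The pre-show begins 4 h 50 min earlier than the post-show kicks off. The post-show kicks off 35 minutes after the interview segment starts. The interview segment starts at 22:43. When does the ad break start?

The post-show starts at 22:43 + 35 min = 23:18.
The pre-show starts at 23:18 − 290 min = 18:28.
The pre-show ends at 18:28 + 120 min = 20:28.
The ad break starts at 20:28 + 45 min = 21:13.

21:13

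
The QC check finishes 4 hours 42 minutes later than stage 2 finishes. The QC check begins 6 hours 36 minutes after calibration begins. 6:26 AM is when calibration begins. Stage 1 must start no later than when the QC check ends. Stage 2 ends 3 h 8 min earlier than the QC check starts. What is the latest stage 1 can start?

The QC check starts at 6:26 AM + 396 min = 1:02 PM.
Stage 2 ends at 1:02 PM − 188 min = 9:54 AM.
The QC check ends at 9:54 AM + 282 min = 2:36 PM.
Stage 1 is bounded by the QC check, so the latest it can start is 2:36 PM.

2:36 PM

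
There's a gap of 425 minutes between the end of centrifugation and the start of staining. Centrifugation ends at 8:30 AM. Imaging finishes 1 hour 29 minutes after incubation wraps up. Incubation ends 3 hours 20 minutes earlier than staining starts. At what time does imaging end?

1:44 PM

Staining starts at 8:30 AM + 425 min = 3:35 PM.
Incubation ends at 3:35 PM − 200 min = 12:15 PM.
Imaging ends at 12:15 PM + 89 min = 1:44 PM.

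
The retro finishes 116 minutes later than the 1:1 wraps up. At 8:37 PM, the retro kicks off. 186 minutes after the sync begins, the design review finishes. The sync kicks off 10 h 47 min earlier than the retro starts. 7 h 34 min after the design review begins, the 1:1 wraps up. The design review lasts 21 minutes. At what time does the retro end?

10:05 PM

The sync starts at 8:37 PM − 647 min = 9:50 AM.
The design review ends at 9:50 AM + 186 min = 12:56 PM.
The design review starts at 12:56 PM − 21 min = 12:35 PM.
The 1:1 ends at 12:35 PM + 454 min = 8:09 PM.
The retro ends at 8:09 PM + 116 min = 10:05 PM.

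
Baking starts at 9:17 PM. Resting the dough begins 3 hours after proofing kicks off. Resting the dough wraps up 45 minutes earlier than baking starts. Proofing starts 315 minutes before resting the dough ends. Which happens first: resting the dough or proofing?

proofing

Resting the dough ends at 9:17 PM − 45 min = 8:32 PM.
Proofing starts at 8:32 PM − 315 min = 3:17 PM.
Resting the dough starts at 3:17 PM + 180 min = 6:17 PM.
Resting the dough starts at 6:17 PM and proofing starts at 3:17 PM, so proofing is first.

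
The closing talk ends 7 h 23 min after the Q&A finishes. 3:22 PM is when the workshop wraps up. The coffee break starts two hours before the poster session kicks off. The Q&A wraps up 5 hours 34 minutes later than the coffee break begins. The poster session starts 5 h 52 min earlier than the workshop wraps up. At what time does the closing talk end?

The poster session starts at 3:22 PM − 352 min = 9:30 AM.
The coffee break starts at 9:30 AM − 120 min = 7:30 AM.
The Q&A ends at 7:30 AM + 334 min = 1:04 PM.
The closing talk ends at 1:04 PM + 443 min = 8:27 PM.

8:27 PM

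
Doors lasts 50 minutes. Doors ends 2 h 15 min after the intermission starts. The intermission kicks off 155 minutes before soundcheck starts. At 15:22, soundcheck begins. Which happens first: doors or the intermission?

The intermission starts at 15:22 − 155 min = 12:47.
Doors ends at 12:47 + 135 min = 15:02.
Doors starts at 15:02 − 50 min = 14:12.
Doors starts at 14:12 and the intermission starts at 12:47, so the intermission is first.

the intermission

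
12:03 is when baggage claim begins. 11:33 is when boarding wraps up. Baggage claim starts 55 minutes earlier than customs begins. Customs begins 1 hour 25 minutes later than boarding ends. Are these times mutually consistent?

Yes

Customs starts at 11:33 + 85 min = 12:58.
Baggage claim starts at 12:58 − 55 min = 12:03.
That matches the stated 12:03, so the schedule is consistent.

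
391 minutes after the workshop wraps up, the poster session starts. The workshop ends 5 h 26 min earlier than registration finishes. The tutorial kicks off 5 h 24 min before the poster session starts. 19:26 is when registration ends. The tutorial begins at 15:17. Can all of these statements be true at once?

No

The workshop ends at 19:26 − 326 min = 14:00.
The poster session starts at 14:00 + 391 min = 20:31.
The tutorial starts at 20:31 − 324 min = 15:07.
But the tutorial is also said to start at 15:17 — a 10-minute conflict.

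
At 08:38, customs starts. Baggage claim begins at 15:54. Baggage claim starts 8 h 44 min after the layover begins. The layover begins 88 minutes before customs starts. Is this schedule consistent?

The layover starts at 08:38 − 88 min = 07:10.
Baggage claim starts at 07:10 + 524 min = 15:54.
That matches the stated 15:54, so the schedule is consistent.

Yes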